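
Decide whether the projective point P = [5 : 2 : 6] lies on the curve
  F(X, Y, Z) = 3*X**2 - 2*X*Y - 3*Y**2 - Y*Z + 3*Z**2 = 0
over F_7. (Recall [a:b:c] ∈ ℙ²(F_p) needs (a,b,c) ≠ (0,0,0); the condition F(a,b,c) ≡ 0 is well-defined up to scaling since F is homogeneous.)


F(5,2,6) ≡ 6 (mod 7); P is NOT on the curve.

Evaluate F(5, 2, 6) term-by-term (mod 7).
  3*X**2 ↦ 3·25·1·1 = 75
  -2*X*Y ↦ -2·5·2·1 = -20
  -3*Y**2 ↦ -3·1·4·1 = -12
  -Y*Z ↦ -1·1·2·6 = -12
  3*Z**2 ↦ 3·1·1·36 = 108
Sum: F(5, 2, 6) = (75) + (-20) + (-12) + (-12) + (108) = 139.
Reducing mod 7: 139 ≡ 6 (mod 7).
Since F(a, b, c) ≡ 6 ≠ 0 (mod 7), P does NOT lie on the curve.


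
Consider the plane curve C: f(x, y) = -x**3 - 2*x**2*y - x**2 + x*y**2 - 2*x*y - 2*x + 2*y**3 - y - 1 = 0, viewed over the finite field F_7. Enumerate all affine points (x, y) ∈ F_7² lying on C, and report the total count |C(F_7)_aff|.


Affine F_7-points: {(0, 1), (1, 1), (1, 4), (1, 5), (2, 4), (3, 1), (4, 5), (5, 0), (5, 3), (5, 5)}; count = 10.

For each of the 49 pairs (x, y) ∈ F_7², evaluate f(x, y) mod 7. Record the zeros.
  x = 0: [0↦6, 1↦0, 2↦6, 3↦1, 4↦4, 5↦6, 6↦5]  zeros at y ∈ {1}
  x = 1: [0↦2, 1↦0, 2↦5, 3↦1, 4↦0, 5↦0, 6↦6]  zeros at y ∈ {1, 4, 5}
  x = 2: [0↦4, 1↦2, 2↦2, 3↦2, 4↦0, 5↦1, 6↦3]  zeros at y ∈ {4}
  x = 3: [0↦6, 1↦0, 2↦5, 3↦5, 4↦5, 5↦3, 6↦4]  zeros at y ∈ {1}
  x = 4: [0↦2, 1↦2, 2↦1, 3↦4, 4↦2, 5↦0, 6↦3]  zeros at y ∈ {5}
  x = 5: [0↦0, 1↦2, 2↦5, 3↦0, 4↦6, 5↦0, 6↦1]  zeros at y ∈ {0, 3, 5}
  x = 6: [0↦1, 1↦1, 2↦4, 3↦1, 4↦4, 5↦4, 6↦6]  zeros at y ∈ ∅
Collecting zeros: affine points = {(0, 1), (1, 1), (1, 4), (1, 5), (2, 4), (3, 1), (4, 5), (5, 0), (5, 3), (5, 5)}.
Total count |C(F_7)_aff| = 10.


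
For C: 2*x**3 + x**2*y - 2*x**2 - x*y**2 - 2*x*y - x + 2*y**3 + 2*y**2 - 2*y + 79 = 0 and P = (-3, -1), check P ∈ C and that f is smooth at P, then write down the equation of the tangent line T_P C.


Tangent line at P: 72*x + 9*y + 225 = 0.

Step 1: f(-3, -1) = 0, so P lies on C.
Step 2: partial derivatives
  f_x(x, y) = 6*x**2 + 2*x*y - 4*x - y**2 - 2*y - 1, f_y(x, y) = x**2 - 2*x*y - 2*x + 6*y**2 + 4*y - 2.
  f_x(P) = 72, f_y(P) = 9 (gradient nonzero, so P is smooth).
Step 3: tangent line at P: 72·(x − -3) + 9·(y − -1) = 0.
Expanding: 72*x + 9*y + 225 = 0.


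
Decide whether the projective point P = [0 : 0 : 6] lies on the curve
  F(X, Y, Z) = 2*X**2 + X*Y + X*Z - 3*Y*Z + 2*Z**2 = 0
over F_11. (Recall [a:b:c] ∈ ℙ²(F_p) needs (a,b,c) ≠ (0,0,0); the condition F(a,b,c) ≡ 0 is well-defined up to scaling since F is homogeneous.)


F(0,0,6) ≡ 6 (mod 11); P is NOT on the curve.

Evaluate F(0, 0, 6) term-by-term (mod 11).
  2*X**2 ↦ 2·0·1·1 = 0
  X*Y ↦ 1·0·0·1 = 0
  X*Z ↦ 1·0·1·6 = 0
  -3*Y*Z ↦ -3·1·0·6 = 0
  2*Z**2 ↦ 2·1·1·36 = 72
Sum: F(0, 0, 6) = (0) + (0) + (0) + (0) + (72) = 72.
Reducing mod 11: 72 ≡ 6 (mod 11).
Since F(a, b, c) ≡ 6 ≠ 0 (mod 11), P does NOT lie on the curve.


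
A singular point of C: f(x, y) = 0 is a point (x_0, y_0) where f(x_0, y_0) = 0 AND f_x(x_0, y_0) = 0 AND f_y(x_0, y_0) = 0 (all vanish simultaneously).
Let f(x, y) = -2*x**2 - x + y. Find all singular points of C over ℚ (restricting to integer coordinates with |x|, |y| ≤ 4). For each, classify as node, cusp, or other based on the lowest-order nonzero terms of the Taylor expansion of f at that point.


No singular points in the scanned grid; C is smooth there.

Compute partial derivatives:
  f_x = -4*x - 1.
  f_y = 1.
f_y = 1 is a nonzero constant, so f_y never vanishes: no point (x, y) can satisfy f = f_x = f_y = 0. In particular no (x, y) ∈ {−4, ..., 4}² is singular; the curve is smooth.


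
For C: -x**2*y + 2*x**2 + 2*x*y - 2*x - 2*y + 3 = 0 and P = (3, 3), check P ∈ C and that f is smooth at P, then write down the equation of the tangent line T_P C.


Tangent line at P: -2*x - 5*y + 21 = 0.

Step 1: f(3, 3) = 0, so P lies on C.
Step 2: partial derivatives
  f_x(x, y) = -2*x*y + 4*x + 2*y - 2, f_y(x, y) = -x**2 + 2*x - 2.
  f_x(P) = -2, f_y(P) = -5 (gradient nonzero, so P is smooth).
Step 3: tangent line at P: -2·(x − 3) + -5·(y − 3) = 0.
Expanding: -2*x - 5*y + 21 = 0.


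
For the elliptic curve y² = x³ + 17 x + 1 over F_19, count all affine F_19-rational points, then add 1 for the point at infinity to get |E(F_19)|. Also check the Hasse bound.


Affine points = {(0, 1), (0, 18), (1, 0), (2, 9), (2, 10), (4, 0), (7, 8), (7, 11), (9, 3), (9, 16), (13, 5), (13, 14), (14, 0), (17, 4), (17, 15)}; affine count = 15; |E(F_19)| = 16.

Discriminant check: Δ ∝ 4a³ + 27b² = 4·17³ + 27·1² = 4·4913 + 27·1 ≡ 14 (mod 19). Nonzero ⇒ E is nonsingular.
For each x ∈ F_19, compute rhs = x³ + 17·x + 1 mod 19, then count y ∈ F_19 with y² ≡ rhs.
  x = 0: rhs = 1, matching y values: 1, 18 (2 points).
  x = 1: rhs = 0, matching y values: 0 (1 points).
  x = 2: rhs = 5, matching y values: 9, 10 (2 points).
  x = 3: rhs = 3, matching y values: none (0 points).
  x = 4: rhs = 0, matching y values: 0 (1 points).
  x = 5: rhs = 2, matching y values: none (0 points).
  x = 6: rhs = 15, matching y values: none (0 points).
  x = 7: rhs = 7, matching y values: 8, 11 (2 points).
  x = 8: rhs = 3, matching y values: none (0 points).
  x = 9: rhs = 9, matching y values: 3, 16 (2 points).
  x = 10: rhs = 12, matching y values: none (0 points).
  x = 11: rhs = 18, matching y values: none (0 points).
  x = 12: rhs = 14, matching y values: none (0 points).
  x = 13: rhs = 6, matching y values: 5, 14 (2 points).
  x = 14: rhs = 0, matching y values: 0 (1 points).
  x = 15: rhs = 2, matching y values: none (0 points).
  x = 16: rhs = 18, matching y values: none (0 points).
  x = 17: rhs = 16, matching y values: 4, 15 (2 points).
  x = 18: rhs = 2, matching y values: none (0 points).
Total affine count: 15.
Full point count |E(F_19)| = 15 + 1 = 16.
Hasse bound: |16 − (19+1)| = |-4| = 4 ≤ 2√19 ≈ 8.7178 ✓.


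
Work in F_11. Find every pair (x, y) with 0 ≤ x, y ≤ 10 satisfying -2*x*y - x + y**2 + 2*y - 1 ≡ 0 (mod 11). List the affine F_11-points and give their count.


Affine F_11-points: {(2, 3), (2, 10), (4, 8), (4, 9), (5, 4), (7, 6), (8, 1), (8, 2), (10, 0), (10, 7)}; count = 10.

For each of the 121 pairs (x, y) ∈ F_11², evaluate f(x, y) mod 11. Record the zeros.
  x = 0: [0↦10, 1↦2, 2↦7, 3↦3, 4↦1, 5↦1, 6↦3, 7↦7, 8↦2, 9↦10, 10↦9]  zeros at y ∈ ∅
  x = 1: [0↦9, 1↦10, 2↦2, 3↦7, 4↦3, 5↦1, 6↦1, 7↦3, 8↦7, 9↦2, 10↦10]  zeros at y ∈ ∅
  x = 2: [0↦8, 1↦7, 2↦8, 3↦0, 4↦5, 5↦1, 6↦10, 7↦10, 8↦1, 9↦5, 10↦0]  zeros at y ∈ {3, 10}
  x = 3: [0↦7, 1↦4, 2↦3, 3↦4, 4↦7, 5↦1, 6↦8, 7↦6, 8↦6, 9↦8, 10↦1]  zeros at y ∈ ∅
  x = 4: [0↦6, 1↦1, 2↦9, 3↦8, 4↦9, 5↦1, 6↦6, 7↦2, 8↦0, 9↦0, 10↦2]  zeros at y ∈ {8, 9}
  x = 5: [0↦5, 1↦9, 2↦4, 3↦1, 4↦0, 5↦1, 6↦4, 7↦9, 8↦5, 9↦3, 10↦3]  zeros at y ∈ {4}
  x = 6: [0↦4, 1↦6, 2↦10, 3↦5, 4↦2, 5↦1, 6↦2, 7↦5, 8↦10, 9↦6, 10↦4]  zeros at y ∈ ∅
  x = 7: [0↦3, 1↦3, 2↦5, 3↦9, 4↦4, 5↦1, 6↦0, 7↦1, 8↦4, 9↦9, 10↦5]  zeros at y ∈ {6}
  x = 8: [0↦2, 1↦0, 2↦0, 3↦2, 4↦6, 5↦1, 6↦9, 7↦8, 8↦9, 9↦1, 10↦6]  zeros at y ∈ {1, 2}
  x = 9: [0↦1, 1↦8, 2↦6, 3↦6, 4↦8, 5↦1, 6↦7, 7↦4, 8↦3, 9↦4, 10↦7]  zeros at y ∈ ∅
  x = 10: [0↦0, 1↦5, 2↦1, 3↦10, 4↦10, 5↦1, 6↦5, 7↦0, 8↦8, 9↦7, 10↦8]  zeros at y ∈ {0, 7}
Collecting zeros: affine points = {(2, 3), (2, 10), (4, 8), (4, 9), (5, 4), (7, 6), (8, 1), (8, 2), (10, 0), (10, 7)}.
Total count |C(F_11)_aff| = 10.


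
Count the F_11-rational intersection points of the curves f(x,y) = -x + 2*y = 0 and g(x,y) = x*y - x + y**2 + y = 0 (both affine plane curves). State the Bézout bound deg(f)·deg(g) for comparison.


Common zeros: {(0, 0), (8, 4)}; count = 2; Bézout bound = 2.

deg(f) = 1, deg(g) = 2, so Bézout bound = 2.
Scan x ∈ F_11. For each x, list the y ∈ F_11 with f(x, y) ≡ 0 and those with g(x, y) ≡ 0 (mod 11); the common zeros in that column are the intersection.
  x = 0: f ≡ 0 at y ∈ {0}; g ≡ 0 at y ∈ {0, 10}; common: {0}.
  x = 1: f ≡ 0 at y ∈ {6}; g ≡ 0 at y ∈ ∅; common: ∅.
  x = 2: f ≡ 0 at y ∈ {1}; g ≡ 0 at y ∈ ∅; common: ∅.
  x = 3: f ≡ 0 at y ∈ {7}; g ≡ 0 at y ∈ ∅; common: ∅.
  x = 4: f ≡ 0 at y ∈ {2}; g ≡ 0 at y ∈ ∅; common: ∅.
  x = 5: f ≡ 0 at y ∈ {8}; g ≡ 0 at y ∈ {2, 3}; common: ∅.
  x = 6: f ≡ 0 at y ∈ {3}; g ≡ 0 at y ∈ ∅; common: ∅.
  x = 7: f ≡ 0 at y ∈ {9}; g ≡ 0 at y ∈ {6, 8}; common: ∅.
  x = 8: f ≡ 0 at y ∈ {4}; g ≡ 0 at y ∈ {4, 9}; common: {4}.
  x = 9: f ≡ 0 at y ∈ {10}; g ≡ 0 at y ∈ {5, 7}; common: ∅.
  x = 10: f ≡ 0 at y ∈ {5}; g ≡ 0 at y ∈ ∅; common: ∅.
Collecting: common zeros = {(0, 0), (8, 4)}, so the count is 2.
Comparison with the Bézout bound: 2 ≤ 2 = deg(f)·deg(g), as expected for curves with no common component (the bound is attained).


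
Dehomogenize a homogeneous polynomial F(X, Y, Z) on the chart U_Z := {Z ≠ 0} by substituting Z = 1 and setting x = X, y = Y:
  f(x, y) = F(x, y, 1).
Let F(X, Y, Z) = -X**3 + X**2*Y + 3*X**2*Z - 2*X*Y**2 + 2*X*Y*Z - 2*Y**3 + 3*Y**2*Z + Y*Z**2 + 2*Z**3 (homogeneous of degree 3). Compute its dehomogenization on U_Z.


f(x, y) = -x**3 + x**2*y + 3*x**2 - 2*x*y**2 + 2*x*y - 2*y**3 + 3*y**2 + y + 2

On U_Z we set Z = 1. Each monomial c·X^i·Y^j·Z^k in F becomes c·x^i·y^j·1^k = c·x^i·y^j.
Substituting Z = 1: F(X, Y, 1) = -x**3 + x**2*y + 3*x**2 - 2*x*y**2 + 2*x*y - 2*y**3 + 3*y**2 + y + 2.
Note: deg(f) ≤ deg(F) = 3; strict inequality happens when F is divisible by Z (lost terms).


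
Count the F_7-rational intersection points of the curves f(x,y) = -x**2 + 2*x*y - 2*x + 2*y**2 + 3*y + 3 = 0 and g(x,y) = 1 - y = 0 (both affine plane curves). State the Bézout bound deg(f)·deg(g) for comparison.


Common zeros: {(1, 1), (6, 1)}; count = 2; Bézout bound = 2.

deg(f) = 2, deg(g) = 1, so Bézout bound = 2.
Scan x ∈ F_7. For each x, list the y ∈ F_7 with f(x, y) ≡ 0 and those with g(x, y) ≡ 0 (mod 7); the common zeros in that column are the intersection.
  x = 0: f ≡ 0 at y ∈ ∅; g ≡ 0 at y ∈ {1}; common: ∅.
  x = 1: f ≡ 0 at y ∈ {0, 1}; g ≡ 0 at y ∈ {1}; common: {1}.
  x = 2: f ≡ 0 at y ∈ ∅; g ≡ 0 at y ∈ {1}; common: ∅.
  x = 3: f ≡ 0 at y ∈ {2, 4}; g ≡ 0 at y ∈ {1}; common: ∅.
  x = 4: f ≡ 0 at y ∈ {0, 5}; g ≡ 0 at y ∈ {1}; common: ∅.
  x = 5: f ≡ 0 at y ∈ ∅; g ≡ 0 at y ∈ {1}; common: ∅.
  x = 6: f ≡ 0 at y ∈ {1, 2}; g ≡ 0 at y ∈ {1}; common: {1}.
Collecting: common zeros = {(1, 1), (6, 1)}, so the count is 2.
Comparison with the Bézout bound: 2 ≤ 2 = deg(f)·deg(g), as expected for curves with no common component (the bound is attained).


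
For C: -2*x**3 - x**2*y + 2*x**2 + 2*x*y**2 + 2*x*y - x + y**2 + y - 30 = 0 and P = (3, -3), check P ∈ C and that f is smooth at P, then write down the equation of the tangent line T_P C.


Tangent line at P: -13*x - 44*y - 93 = 0.

Step 1: f(3, -3) = 0, so P lies on C.
Step 2: partial derivatives
  f_x(x, y) = -6*x**2 - 2*x*y + 4*x + 2*y**2 + 2*y - 1, f_y(x, y) = -x**2 + 4*x*y + 2*x + 2*y + 1.
  f_x(P) = -13, f_y(P) = -44 (gradient nonzero, so P is smooth).
Step 3: tangent line at P: -13·(x − 3) + -44·(y − -3) = 0.
Expanding: -13*x - 44*y - 93 = 0.


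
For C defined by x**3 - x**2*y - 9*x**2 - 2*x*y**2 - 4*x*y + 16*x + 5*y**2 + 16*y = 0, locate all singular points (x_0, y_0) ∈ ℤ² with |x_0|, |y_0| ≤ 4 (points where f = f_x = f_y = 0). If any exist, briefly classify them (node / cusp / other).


Singular points: {(2, -2)}; classification: node.

Compute partial derivatives:
  f_x = 3*x**2 - 2*x*y - 18*x - 2*y**2 - 4*y + 16.
  f_y = -x**2 - 4*x*y - 4*x + 10*y + 16.
Scan x_0 ∈ {−4, ..., 4}. For each x_0, f_y(x_0, y) is a polynomial in y; find its integer roots y ∈ {−4, ..., 4}, then test f_x and f at those candidates.
  x = -4: f_y(-4, y) = 26*y + 16; no integer root y with |y| ≤ 4.
  x = -3: f_y(-3, y) = 22*y + 19; no integer root y with |y| ≤ 4.
  x = -2: f_y(-2, y) = 18*y + 20; no integer root y with |y| ≤ 4.
  x = -1: f_y(-1, y) = 14*y + 19; no integer root y with |y| ≤ 4.
  x = 0: f_y(0, y) = 10*y + 16; no integer root y with |y| ≤ 4.
  x = 1: f_y(1, y) = 6*y + 11; no integer root y with |y| ≤ 4.
  x = 2: f_y(2, y) = 2*y + 4; vanishes at y ∈ {-2}. (2, -2): f_x = 0, f = 0 — SINGULAR.
  x = 3: f_y(3, y) = -2*y - 5; no integer root y with |y| ≤ 4.
  x = 4: f_y(4, y) = -6*y - 16; no integer root y with |y| ≤ 4.
Only singular point on the grid: (2, -2).
Classify: substitute x = 2 + u, y = -2 + v and expand: f = u**3 - u**2*v - u**2 - 2*u*v**2 + v**2.
No constant or linear terms (consistent with a singular point). Quadratic part: -u**2 + v**2. Cubic part: u**3 - u**2*v - 2*u*v**2.
The quadratic part v**2 - u**2 = (v − u)(v + u) splits into two distinct linear factors, so there are two distinct tangent lines y − -2 = ±(x − 2) — this is a node (ordinary double point).
Classification: node.


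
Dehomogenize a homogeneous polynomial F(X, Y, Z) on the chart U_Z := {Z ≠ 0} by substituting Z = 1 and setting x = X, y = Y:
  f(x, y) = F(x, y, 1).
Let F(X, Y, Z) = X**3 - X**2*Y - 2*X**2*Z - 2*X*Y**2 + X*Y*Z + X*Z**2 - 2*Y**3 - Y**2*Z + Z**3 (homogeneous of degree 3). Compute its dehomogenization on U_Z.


f(x, y) = x**3 - x**2*y - 2*x**2 - 2*x*y**2 + x*y + x - 2*y**3 - y**2 + 1

On U_Z we set Z = 1. Each monomial c·X^i·Y^j·Z^k in F becomes c·x^i·y^j·1^k = c·x^i·y^j.
Substituting Z = 1: F(X, Y, 1) = x**3 - x**2*y - 2*x**2 - 2*x*y**2 + x*y + x - 2*y**3 - y**2 + 1.
Note: deg(f) ≤ deg(F) = 3; strict inequality happens when F is divisible by Z (lost terms).


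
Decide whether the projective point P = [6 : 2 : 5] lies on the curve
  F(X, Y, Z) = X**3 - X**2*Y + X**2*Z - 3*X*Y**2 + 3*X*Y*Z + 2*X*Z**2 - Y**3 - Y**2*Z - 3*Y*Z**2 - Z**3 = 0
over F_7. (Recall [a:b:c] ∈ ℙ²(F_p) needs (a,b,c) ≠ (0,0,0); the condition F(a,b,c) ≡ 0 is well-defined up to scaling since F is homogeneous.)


F(6,2,5) ≡ 2 (mod 7); P is NOT on the curve.

Evaluate F(6, 2, 5) term-by-term (mod 7).
  X**3 ↦ 1·216·1·1 = 216
  -X**2*Y ↦ -1·36·2·1 = -72
  X**2*Z ↦ 1·36·1·5 = 180
  -3*X*Y**2 ↦ -3·6·4·1 = -72
  3*X*Y*Z ↦ 3·6·2·5 = 180
  2*X*Z**2 ↦ 2·6·1·25 = 300
  -Y**3 ↦ -1·1·8·1 = -8
  -Y**2*Z ↦ -1·1·4·5 = -20
  -3*Y*Z**2 ↦ -3·1·2·25 = -150
  -Z**3 ↦ -1·1·1·125 = -125
Sum: F(6, 2, 5) = (216) + (-72) + (180) + (-72) + (180) + (300) + (-8) + (-20) + (-150) + (-125) = 429.
Reducing mod 7: 429 ≡ 2 (mod 7).
Since F(a, b, c) ≡ 2 ≠ 0 (mod 7), P does NOT lie on the curve.


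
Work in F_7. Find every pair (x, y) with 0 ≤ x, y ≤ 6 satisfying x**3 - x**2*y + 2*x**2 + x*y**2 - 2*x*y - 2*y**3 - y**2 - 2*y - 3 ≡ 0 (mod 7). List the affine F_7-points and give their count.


Affine F_7-points: {(0, 6), (1, 0), (1, 1), (1, 6), (3, 0), (3, 2), (3, 6), (4, 4), (5, 2), (6, 1), (6, 2), (6, 3)}; count = 12.

For each of the 49 pairs (x, y) ∈ F_7², evaluate f(x, y) mod 7. Record the zeros.
  x = 0: [0↦4, 1↦6, 2↦1, 3↦5, 4↦6, 5↦6, 6↦0]  zeros at y ∈ {6}
  x = 1: [0↦0, 1↦0, 2↦2, 3↦1, 4↦6, 5↦5, 6↦0]  zeros at y ∈ {0, 1, 6}
  x = 2: [0↦6, 1↦2, 2↦2, 3↦1, 4↦1, 5↦4, 6↦5]  zeros at y ∈ ∅
  x = 3: [0↦0, 1↦4, 2↦0, 3↦4, 4↦4, 5↦2, 6↦0]  zeros at y ∈ {0, 2, 6}
  x = 4: [0↦2, 1↦5, 2↦2, 3↦2, 4↦0, 5↦5, 6↦5]  zeros at y ∈ {4}
  x = 5: [0↦4, 1↦4, 2↦0, 3↦1, 4↦2, 5↦5, 6↦5]  zeros at y ∈ {2}
  x = 6: [0↦5, 1↦0, 2↦0, 3↦0, 4↦2, 5↦1, 6↦6]  zeros at y ∈ {1, 2, 3}
Collecting zeros: affine points = {(0, 6), (1, 0), (1, 1), (1, 6), (3, 0), (3, 2), (3, 6), (4, 4), (5, 2), (6, 1), (6, 2), (6, 3)}.
Total count |C(F_7)_aff| = 12.


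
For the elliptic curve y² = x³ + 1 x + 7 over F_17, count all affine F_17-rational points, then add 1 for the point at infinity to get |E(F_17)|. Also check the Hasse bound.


Affine points = {(1, 3), (1, 14), (2, 0), (5, 1), (5, 16), (6, 5), (6, 12), (7, 0), (8, 0), (12, 8), (12, 9)}; affine count = 11; |E(F_17)| = 12.

Discriminant check: Δ ∝ 4a³ + 27b² = 4·1³ + 27·7² = 4·1 + 27·49 ≡ 1 (mod 17). Nonzero ⇒ E is nonsingular.
For each x ∈ F_17, compute rhs = x³ + 1·x + 7 mod 17, then count y ∈ F_17 with y² ≡ rhs.
  x = 0: rhs = 7, matching y values: none (0 points).
  x = 1: rhs = 9, matching y values: 3, 14 (2 points).
  x = 2: rhs = 0, matching y values: 0 (1 points).
  x = 3: rhs = 3, matching y values: none (0 points).
  x = 4: rhs = 7, matching y values: none (0 points).
  x = 5: rhs = 1, matching y values: 1, 16 (2 points).
  x = 6: rhs = 8, matching y values: 5, 12 (2 points).
  x = 7: rhs = 0, matching y values: 0 (1 points).
  x = 8: rhs = 0, matching y values: 0 (1 points).
  x = 9: rhs = 14, matching y values: none (0 points).
  x = 10: rhs = 14, matching y values: none (0 points).
  x = 11: rhs = 6, matching y values: none (0 points).
  x = 12: rhs = 13, matching y values: 8, 9 (2 points).
  x = 13: rhs = 7, matching y values: none (0 points).
  x = 14: rhs = 11, matching y values: none (0 points).
  x = 15: rhs = 14, matching y values: none (0 points).
  x = 16: rhs = 5, matching y values: none (0 points).
Total affine count: 11.
Full point count |E(F_17)| = 11 + 1 = 12.
Hasse bound: |12 − (17+1)| = |-6| = 6 ≤ 2√17 ≈ 8.2462 ✓.


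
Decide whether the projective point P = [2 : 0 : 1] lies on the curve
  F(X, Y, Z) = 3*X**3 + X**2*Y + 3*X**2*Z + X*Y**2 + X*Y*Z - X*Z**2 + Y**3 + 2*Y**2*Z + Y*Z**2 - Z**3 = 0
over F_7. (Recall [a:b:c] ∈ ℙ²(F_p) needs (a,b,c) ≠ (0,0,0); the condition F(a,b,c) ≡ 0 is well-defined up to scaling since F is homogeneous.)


F(2,0,1) ≡ 5 (mod 7); P is NOT on the curve.

Evaluate F(2, 0, 1) term-by-term (mod 7).
  3*X**3 ↦ 3·8·1·1 = 24
  X**2*Y ↦ 1·4·0·1 = 0
  3*X**2*Z ↦ 3·4·1·1 = 12
  X*Y**2 ↦ 1·2·0·1 = 0
  X*Y*Z ↦ 1·2·0·1 = 0
  -X*Z**2 ↦ -1·2·1·1 = -2
  Y**3 ↦ 1·1·0·1 = 0
  2*Y**2*Z ↦ 2·1·0·1 = 0
  Y*Z**2 ↦ 1·1·0·1 = 0
  -Z**3 ↦ -1·1·1·1 = -1
Sum: F(2, 0, 1) = (24) + (0) + (12) + (0) + (0) + (-2) + (0) + (0) + (0) + (-1) = 33.
Reducing mod 7: 33 ≡ 5 (mod 7).
Since F(a, b, c) ≡ 5 ≠ 0 (mod 7), P does NOT lie on the curve.


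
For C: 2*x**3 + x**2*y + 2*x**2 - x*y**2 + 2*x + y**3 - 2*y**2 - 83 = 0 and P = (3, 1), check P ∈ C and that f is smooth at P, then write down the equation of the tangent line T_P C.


Tangent line at P: 73*x + 2*y - 221 = 0.

Step 1: f(3, 1) = 0, so P lies on C.
Step 2: partial derivatives
  f_x(x, y) = 6*x**2 + 2*x*y + 4*x - y**2 + 2, f_y(x, y) = x**2 - 2*x*y + 3*y**2 - 4*y.
  f_x(P) = 73, f_y(P) = 2 (gradient nonzero, so P is smooth).
Step 3: tangent line at P: 73·(x − 3) + 2·(y − 1) = 0.
Expanding: 73*x + 2*y - 221 = 0.


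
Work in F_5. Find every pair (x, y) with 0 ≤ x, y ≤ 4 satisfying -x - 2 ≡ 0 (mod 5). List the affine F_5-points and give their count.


Affine F_5-points: {(3, 0), (3, 1), (3, 2), (3, 3), (3, 4)}; count = 5.

For each of the 25 pairs (x, y) ∈ F_5², evaluate f(x, y) mod 5. Record the zeros.
  x = 0: [0↦3, 1↦3, 2↦3, 3↦3, 4↦3]  zeros at y ∈ ∅
  x = 1: [0↦2, 1↦2, 2↦2, 3↦2, 4↦2]  zeros at y ∈ ∅
  x = 2: [0↦1, 1↦1, 2↦1, 3↦1, 4↦1]  zeros at y ∈ ∅
  x = 3: [0↦0, 1↦0, 2↦0, 3↦0, 4↦0]  zeros at y ∈ {0, 1, 2, 3, 4}
  x = 4: [0↦4, 1↦4, 2↦4, 3↦4, 4↦4]  zeros at y ∈ ∅
Collecting zeros: affine points = {(3, 0), (3, 1), (3, 2), (3, 3), (3, 4)}.
Total count |C(F_5)_aff| = 5.


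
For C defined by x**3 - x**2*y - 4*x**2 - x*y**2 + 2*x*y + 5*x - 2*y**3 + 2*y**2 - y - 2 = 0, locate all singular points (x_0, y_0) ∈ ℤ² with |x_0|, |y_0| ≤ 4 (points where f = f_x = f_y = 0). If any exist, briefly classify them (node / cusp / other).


Singular points: {(1, 0)}; classification: node.

Compute partial derivatives:
  f_x = 3*x**2 - 2*x*y - 8*x - y**2 + 2*y + 5.
  f_y = -x**2 - 2*x*y + 2*x - 6*y**2 + 4*y - 1.
Scan x_0 ∈ {−4, ..., 4}. For each x_0, f_y(x_0, y) is a polynomial in y; find its integer roots y ∈ {−4, ..., 4}, then test f_x and f at those candidates.
  x = -4: f_y(-4, y) = -6*y**2 + 12*y - 25; no integer root y with |y| ≤ 4.
  x = -3: f_y(-3, y) = -6*y**2 + 10*y - 16; no integer root y with |y| ≤ 4.
  x = -2: f_y(-2, y) = -6*y**2 + 8*y - 9; no integer root y with |y| ≤ 4.
  x = -1: f_y(-1, y) = -6*y**2 + 6*y - 4; no integer root y with |y| ≤ 4.
  x = 0: f_y(0, y) = -6*y**2 + 4*y - 1; no integer root y with |y| ≤ 4.
  x = 1: f_y(1, y) = -6*y**2 + 2*y; vanishes at y ∈ {0}. (1, 0): f_x = 0, f = 0 — SINGULAR.
  x = 2: f_y(2, y) = -6*y**2 - 1; no integer root y with |y| ≤ 4.
  x = 3: f_y(3, y) = -6*y**2 - 2*y - 4; no integer root y with |y| ≤ 4.
  x = 4: f_y(4, y) = -6*y**2 - 4*y - 9; no integer root y with |y| ≤ 4.
Only singular point on the grid: (1, 0).
Classify: substitute x = 1 + u, y = 0 + v and expand: f = u**3 - u**2*v - u**2 - u*v**2 - 2*v**3 + v**2.
No constant or linear terms (consistent with a singular point). Quadratic part: -u**2 + v**2. Cubic part: u**3 - u**2*v - u*v**2 - 2*v**3.
The quadratic part v**2 - u**2 = (v − u)(v + u) splits into two distinct linear factors, so there are two distinct tangent lines y − 0 = ±(x − 1) — this is a node (ordinary double point).
Classification: node.


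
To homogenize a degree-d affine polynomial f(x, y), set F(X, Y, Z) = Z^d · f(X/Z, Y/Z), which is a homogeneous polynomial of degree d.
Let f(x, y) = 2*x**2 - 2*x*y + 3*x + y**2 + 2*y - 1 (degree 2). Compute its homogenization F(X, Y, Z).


F(X, Y, Z) = 2*X**2 - 2*X*Y + 3*X*Z + Y**2 + 2*Y*Z - Z**2

deg(f) = 2.
Substitute x = X/Z, y = Y/Z into f, then multiply by Z^2.
  monomial 2·x^2·y^0 ↦ 2·X^2·Y^0·Z^0.
  monomial -2·x^1·y^1 ↦ -2·X^1·Y^1·Z^0.
  monomial 3·x^1·y^0 ↦ 3·X^1·Y^0·Z^1.
  monomial 1·x^0·y^2 ↦ 1·X^0·Y^2·Z^0.
  monomial 2·x^0·y^1 ↦ 2·X^0·Y^1·Z^1.
  monomial -1·x^0·y^0 ↦ -1·X^0·Y^0·Z^2.
Collecting: F(X, Y, Z) = 2*X**2 - 2*X*Y + 3*X*Z + Y**2 + 2*Y*Z - Z**2.


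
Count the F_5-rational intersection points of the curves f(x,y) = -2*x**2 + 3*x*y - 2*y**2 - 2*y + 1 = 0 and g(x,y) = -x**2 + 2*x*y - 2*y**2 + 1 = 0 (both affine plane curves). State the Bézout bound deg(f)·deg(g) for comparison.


Common zeros: ∅; count = 0; Bézout bound = 4.

deg(f) = 2, deg(g) = 2, so Bézout bound = 4.
Scan x ∈ F_5. For each x, list the y ∈ F_5 with f(x, y) ≡ 0 and those with g(x, y) ≡ 0 (mod 5); the common zeros in that column are the intersection.
  x = 0: f ≡ 0 at y ∈ ∅; g ≡ 0 at y ∈ ∅; common: ∅.
  x = 1: f ≡ 0 at y ∈ ∅; g ≡ 0 at y ∈ {0, 1}; common: ∅.
  x = 2: f ≡ 0 at y ∈ {1}; g ≡ 0 at y ∈ ∅; common: ∅.
  x = 3: f ≡ 0 at y ∈ ∅; g ≡ 0 at y ∈ ∅; common: ∅.
  x = 4: f ≡ 0 at y ∈ ∅; g ≡ 0 at y ∈ {0, 4}; common: ∅.
Collecting: common zeros = ∅, so the count is 0.
Comparison with the Bézout bound: 0 ≤ 4 = deg(f)·deg(g), as expected for curves with no common component (the affine F_5-count falls short of the bound because intersections may lie at infinity, over extension fields, or carry multiplicity).


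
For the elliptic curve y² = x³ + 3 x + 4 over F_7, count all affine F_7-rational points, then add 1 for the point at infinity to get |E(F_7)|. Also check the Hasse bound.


Affine points = {(0, 2), (0, 5), (1, 1), (1, 6), (2, 2), (2, 5), (5, 2), (5, 5), (6, 0)}; affine count = 9; |E(F_7)| = 10.

Discriminant check: Δ ∝ 4a³ + 27b² = 4·3³ + 27·4² = 4·27 + 27·16 ≡ 1 (mod 7). Nonzero ⇒ E is nonsingular.
For each x ∈ F_7, compute rhs = x³ + 3·x + 4 mod 7, then count y ∈ F_7 with y² ≡ rhs.
  x = 0: rhs = 4, matching y values: 2, 5 (2 points).
  x = 1: rhs = 1, matching y values: 1, 6 (2 points).
  x = 2: rhs = 4, matching y values: 2, 5 (2 points).
  x = 3: rhs = 5, matching y values: none (0 points).
  x = 4: rhs = 3, matching y values: none (0 points).
  x = 5: rhs = 4, matching y values: 2, 5 (2 points).
  x = 6: rhs = 0, matching y values: 0 (1 points).
Total affine count: 9.
Full point count |E(F_7)| = 9 + 1 = 10.
Hasse bound: |10 − (7+1)| = |2| = 2 ≤ 2√7 ≈ 5.2915 ✓.


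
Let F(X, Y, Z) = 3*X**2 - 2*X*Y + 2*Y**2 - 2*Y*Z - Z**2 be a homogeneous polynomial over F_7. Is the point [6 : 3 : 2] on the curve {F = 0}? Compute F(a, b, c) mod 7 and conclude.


F(6,3,2) ≡ 4 (mod 7); P is NOT on the curve.

Evaluate F(6, 3, 2) term-by-term (mod 7).
  3*X**2 ↦ 3·36·1·1 = 108
  -2*X*Y ↦ -2·6·3·1 = -36
  2*Y**2 ↦ 2·1·9·1 = 18
  -2*Y*Z ↦ -2·1·3·2 = -12
  -Z**2 ↦ -1·1·1·4 = -4
Sum: F(6, 3, 2) = (108) + (-36) + (18) + (-12) + (-4) = 74.
Reducing mod 7: 74 ≡ 4 (mod 7).
Since F(a, b, c) ≡ 4 ≠ 0 (mod 7), P does NOT lie on the curve.


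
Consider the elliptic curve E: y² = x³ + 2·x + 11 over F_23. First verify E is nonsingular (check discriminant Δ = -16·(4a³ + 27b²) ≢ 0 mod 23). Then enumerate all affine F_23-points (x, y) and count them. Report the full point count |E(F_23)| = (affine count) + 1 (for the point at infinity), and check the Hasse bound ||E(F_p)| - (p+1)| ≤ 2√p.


Affine points = {(2, 0), (5, 10), (5, 13), (6, 3), (6, 20), (7, 0), (13, 7), (13, 16), (14, 0), (15, 9), (15, 14), (17, 6), (17, 17), (19, 10), (19, 13), (20, 1), (20, 22), (22, 10), (22, 13)}; affine count = 19; |E(F_23)| = 20.

Discriminant check: Δ ∝ 4a³ + 27b² = 4·2³ + 27·11² = 4·8 + 27·121 ≡ 10 (mod 23). Nonzero ⇒ E is nonsingular.
For each x ∈ F_23, compute rhs = x³ + 2·x + 11 mod 23, then count y ∈ F_23 with y² ≡ rhs.
  x = 0: rhs = 11, matching y values: none (0 points).
  x = 1: rhs = 14, matching y values: none (0 points).
  x = 2: rhs = 0, matching y values: 0 (1 points).
  x = 3: rhs = 21, matching y values: none (0 points).
  x = 4: rhs = 14, matching y values: none (0 points).
  x = 5: rhs = 8, matching y values: 10, 13 (2 points).
  x = 6: rhs = 9, matching y values: 3, 20 (2 points).
  x = 7: rhs = 0, matching y values: 0 (1 points).
  x = 8: rhs = 10, matching y values: none (0 points).
  x = 9: rhs = 22, matching y values: none (0 points).
  x = 10: rhs = 19, matching y values: none (0 points).
  x = 11: rhs = 7, matching y values: none (0 points).
  x = 12: rhs = 15, matching y values: none (0 points).
  x = 13: rhs = 3, matching y values: 7, 16 (2 points).
  x = 14: rhs = 0, matching y values: 0 (1 points).
  x = 15: rhs = 12, matching y values: 9, 14 (2 points).
  x = 16: rhs = 22, matching y values: none (0 points).
  x = 17: rhs = 13, matching y values: 6, 17 (2 points).
  x = 18: rhs = 14, matching y values: none (0 points).
  x = 19: rhs = 8, matching y values: 10, 13 (2 points).
  x = 20: rhs = 1, matching y values: 1, 22 (2 points).
  x = 21: rhs = 22, matching y values: none (0 points).
  x = 22: rhs = 8, matching y values: 10, 13 (2 points).
Total affine count: 19.
Full point count |E(F_23)| = 19 + 1 = 20.
Hasse bound: |20 − (23+1)| = |-4| = 4 ≤ 2√23 ≈ 9.5917 ✓.


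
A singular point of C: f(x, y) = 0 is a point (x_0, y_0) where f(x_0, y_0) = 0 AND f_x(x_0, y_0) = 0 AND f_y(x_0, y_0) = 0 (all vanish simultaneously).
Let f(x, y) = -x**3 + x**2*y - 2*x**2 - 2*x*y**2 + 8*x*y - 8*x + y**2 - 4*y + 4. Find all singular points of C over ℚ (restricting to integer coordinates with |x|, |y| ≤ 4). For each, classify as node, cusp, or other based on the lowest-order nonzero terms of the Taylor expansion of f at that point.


Singular points: {(0, 2)}; classification: cusp.

Compute partial derivatives:
  f_x = -3*x**2 + 2*x*y - 4*x - 2*y**2 + 8*y - 8.
  f_y = x**2 - 4*x*y + 8*x + 2*y - 4.
Scan x_0 ∈ {−4, ..., 4}. For each x_0, f_y(x_0, y) is a polynomial in y; find its integer roots y ∈ {−4, ..., 4}, then test f_x and f at those candidates.
  x = -4: f_y(-4, y) = 18*y - 20; no integer root y with |y| ≤ 4.
  x = -3: f_y(-3, y) = 14*y - 19; no integer root y with |y| ≤ 4.
  x = -2: f_y(-2, y) = 10*y - 16; no integer root y with |y| ≤ 4.
  x = -1: f_y(-1, y) = 6*y - 11; no integer root y with |y| ≤ 4.
  x = 0: f_y(0, y) = 2*y - 4; vanishes at y ∈ {2}. (0, 2): f_x = 0, f = 0 — SINGULAR.
  x = 1: f_y(1, y) = 5 - 2*y; no integer root y with |y| ≤ 4.
  x = 2: f_y(2, y) = 16 - 6*y; no integer root y with |y| ≤ 4.
  x = 3: f_y(3, y) = 29 - 10*y; no integer root y with |y| ≤ 4.
  x = 4: f_y(4, y) = 44 - 14*y; no integer root y with |y| ≤ 4.
Only singular point on the grid: (0, 2).
Classify: substitute x = 0 + u, y = 2 + v and expand: f = -u**3 + u**2*v - 2*u*v**2 + v**2.
No constant or linear terms (consistent with a singular point). Quadratic part: v**2. Cubic part: -u**3 + u**2*v - 2*u*v**2.
The quadratic part v**2 is a perfect square, so there is a single (double) tangent line v = 0, i.e. y = 2. Restricting the cubic part to that line (v = 0) leaves -u**3 ≠ 0, so f is not divisible by v and the branch is v² ≈ u**3 to lowest order — this is a cusp.
Classification: cusp.


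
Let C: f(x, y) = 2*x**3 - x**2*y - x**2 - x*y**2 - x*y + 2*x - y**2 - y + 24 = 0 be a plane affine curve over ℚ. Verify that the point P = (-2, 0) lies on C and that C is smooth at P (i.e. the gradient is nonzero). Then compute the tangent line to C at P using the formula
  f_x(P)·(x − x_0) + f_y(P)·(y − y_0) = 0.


Tangent line at P: 30*x - 3*y + 60 = 0.

Step 1: f(-2, 0) = 0, so P lies on C.
Step 2: partial derivatives
  f_x(x, y) = 6*x**2 - 2*x*y - 2*x - y**2 - y + 2, f_y(x, y) = -x**2 - 2*x*y - x - 2*y - 1.
  f_x(P) = 30, f_y(P) = -3 (gradient nonzero, so P is smooth).
Step 3: tangent line at P: 30·(x − -2) + -3·(y − 0) = 0.
Expanding: 30*x - 3*y + 60 = 0.


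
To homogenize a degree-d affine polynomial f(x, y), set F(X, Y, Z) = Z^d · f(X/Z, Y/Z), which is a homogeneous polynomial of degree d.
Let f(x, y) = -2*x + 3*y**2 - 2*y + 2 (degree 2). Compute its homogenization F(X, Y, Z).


F(X, Y, Z) = -2*X*Z + 3*Y**2 - 2*Y*Z + 2*Z**2

deg(f) = 2.
Substitute x = X/Z, y = Y/Z into f, then multiply by Z^2.
  monomial -2·x^1·y^0 ↦ -2·X^1·Y^0·Z^1.
  monomial 3·x^0·y^2 ↦ 3·X^0·Y^2·Z^0.
  monomial -2·x^0·y^1 ↦ -2·X^0·Y^1·Z^1.
  monomial 2·x^0·y^0 ↦ 2·X^0·Y^0·Z^2.
Collecting: F(X, Y, Z) = -2*X*Z + 3*Y**2 - 2*Y*Z + 2*Z**2.


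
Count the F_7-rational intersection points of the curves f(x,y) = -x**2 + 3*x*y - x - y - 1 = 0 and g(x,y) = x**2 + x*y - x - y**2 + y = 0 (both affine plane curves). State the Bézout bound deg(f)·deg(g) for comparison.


Common zeros: ∅; count = 0; Bézout bound = 4.

deg(f) = 2, deg(g) = 2, so Bézout bound = 4.
Scan x ∈ F_7. For each x, list the y ∈ F_7 with f(x, y) ≡ 0 and those with g(x, y) ≡ 0 (mod 7); the common zeros in that column are the intersection.
  x = 0: f ≡ 0 at y ∈ {6}; g ≡ 0 at y ∈ {0, 1}; common: ∅.
  x = 1: f ≡ 0 at y ∈ {5}; g ≡ 0 at y ∈ {0, 2}; common: ∅.
  x = 2: f ≡ 0 at y ∈ {0}; g ≡ 0 at y ∈ ∅; common: ∅.
  x = 3: f ≡ 0 at y ∈ {6}; g ≡ 0 at y ∈ ∅; common: ∅.
  x = 4: f ≡ 0 at y ∈ {0}; g ≡ 0 at y ∈ ∅; common: ∅.
  x = 5: f ≡ 0 at y ∈ ∅; g ≡ 0 at y ∈ {2, 4}; common: ∅.
  x = 6: f ≡ 0 at y ∈ {5}; g ≡ 0 at y ∈ {3, 4}; common: ∅.
Collecting: common zeros = ∅, so the count is 0.
Comparison with the Bézout bound: 0 ≤ 4 = deg(f)·deg(g), as expected for curves with no common component (the affine F_7-count falls short of the bound because intersections may lie at infinity, over extension fields, or carry multiplicity).


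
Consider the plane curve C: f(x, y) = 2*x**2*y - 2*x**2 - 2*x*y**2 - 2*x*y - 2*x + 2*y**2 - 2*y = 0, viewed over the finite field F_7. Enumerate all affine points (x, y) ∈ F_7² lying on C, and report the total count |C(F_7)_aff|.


Affine F_7-points: {(0, 0), (0, 1), (1, 5), (4, 3), (5, 5), (6, 0), (6, 3)}; count = 7.

For each of the 49 pairs (x, y) ∈ F_7², evaluate f(x, y) mod 7. Record the zeros.
  x = 0: [0↦0, 1↦0, 2↦4, 3↦5, 4↦3, 5↦5, 6↦4]  zeros at y ∈ {0, 1}
  x = 1: [0↦3, 1↦1, 2↦6, 3↦4, 4↦2, 5↦0, 6↦5]  zeros at y ∈ {5}
  x = 2: [0↦2, 1↦2, 2↦5, 3↦4, 4↦6, 5↦4, 6↦5]  zeros at y ∈ ∅
  x = 3: [0↦4, 1↦3, 2↦1, 3↦5, 4↦1, 5↦3, 6↦4]  zeros at y ∈ ∅
  x = 4: [0↦2, 1↦4, 2↦1, 3↦0, 4↦1, 5↦4, 6↦2]  zeros at y ∈ {3}
  x = 5: [0↦3, 1↦5, 2↦5, 3↦3, 4↦6, 5↦0, 6↦6]  zeros at y ∈ {5}
  x = 6: [0↦0, 1↦6, 2↦6, 3↦0, 4↦2, 5↦5, 6↦2]  zeros at y ∈ {0, 3}
Collecting zeros: affine points = {(0, 0), (0, 1), (1, 5), (4, 3), (5, 5), (6, 0), (6, 3)}.
Total count |C(F_7)_aff| = 7.


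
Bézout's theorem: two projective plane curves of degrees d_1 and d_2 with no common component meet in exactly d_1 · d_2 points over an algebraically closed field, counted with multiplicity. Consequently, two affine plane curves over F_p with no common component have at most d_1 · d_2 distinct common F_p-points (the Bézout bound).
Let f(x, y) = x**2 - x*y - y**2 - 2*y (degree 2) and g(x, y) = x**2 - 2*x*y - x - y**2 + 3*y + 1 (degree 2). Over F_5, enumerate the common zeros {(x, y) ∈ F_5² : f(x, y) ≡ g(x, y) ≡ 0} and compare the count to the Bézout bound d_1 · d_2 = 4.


Common zeros: ∅; count = 0; Bézout bound = 4.

deg(f) = 2, deg(g) = 2, so Bézout bound = 4.
Scan x ∈ F_5. For each x, list the y ∈ F_5 with f(x, y) ≡ 0 and those with g(x, y) ≡ 0 (mod 5); the common zeros in that column are the intersection.
  x = 0: f ≡ 0 at y ∈ {0, 3}; g ≡ 0 at y ∈ ∅; common: ∅.
  x = 1: f ≡ 0 at y ∈ ∅; g ≡ 0 at y ∈ {3}; common: ∅.
  x = 2: f ≡ 0 at y ∈ ∅; g ≡ 0 at y ∈ ∅; common: ∅.
  x = 3: f ≡ 0 at y ∈ {2, 3}; g ≡ 0 at y ∈ ∅; common: ∅.
  x = 4: f ≡ 0 at y ∈ {2}; g ≡ 0 at y ∈ ∅; common: ∅.
Collecting: common zeros = ∅, so the count is 0.
Comparison with the Bézout bound: 0 ≤ 4 = deg(f)·deg(g), as expected for curves with no common component (the affine F_5-count falls short of the bound because intersections may lie at infinity, over extension fields, or carry multiplicity).


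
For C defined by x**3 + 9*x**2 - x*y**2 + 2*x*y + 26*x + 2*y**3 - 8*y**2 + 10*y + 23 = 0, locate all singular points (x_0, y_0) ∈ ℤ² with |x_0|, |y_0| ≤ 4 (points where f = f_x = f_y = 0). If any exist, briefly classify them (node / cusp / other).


Singular points: {(-3, 1)}; classification: cusp.

Compute partial derivatives:
  f_x = 3*x**2 + 18*x - y**2 + 2*y + 26.
  f_y = -2*x*y + 2*x + 6*y**2 - 16*y + 10.
Scan x_0 ∈ {−4, ..., 4}. For each x_0, f_y(x_0, y) is a polynomial in y; find its integer roots y ∈ {−4, ..., 4}, then test f_x and f at those candidates.
  x = -4: f_y(-4, y) = 6*y**2 - 8*y + 2; vanishes at y ∈ {1}. (-4, 1): f_x = 3 ≠ 0.
  x = -3: f_y(-3, y) = 6*y**2 - 10*y + 4; vanishes at y ∈ {1}. (-3, 1): f_x = 0, f = 0 — SINGULAR.
  x = -2: f_y(-2, y) = 6*y**2 - 12*y + 6; vanishes at y ∈ {1}. (-2, 1): f_x = 3 ≠ 0.
  x = -1: f_y(-1, y) = 6*y**2 - 14*y + 8; vanishes at y ∈ {1}. (-1, 1): f_x = 12 ≠ 0.
  x = 0: f_y(0, y) = 6*y**2 - 16*y + 10; vanishes at y ∈ {1}. (0, 1): f_x = 27 ≠ 0.
  x = 1: f_y(1, y) = 6*y**2 - 18*y + 12; vanishes at y ∈ {1, 2}. (1, 1): f_x = 48 ≠ 0; (1, 2): f_x = 47 ≠ 0.
  x = 2: f_y(2, y) = 6*y**2 - 20*y + 14; vanishes at y ∈ {1}. (2, 1): f_x = 75 ≠ 0.
  x = 3: f_y(3, y) = 6*y**2 - 22*y + 16; vanishes at y ∈ {1}. (3, 1): f_x = 108 ≠ 0.
  x = 4: f_y(4, y) = 6*y**2 - 24*y + 18; vanishes at y ∈ {1, 3}. (4, 1): f_x = 147 ≠ 0; (4, 3): f_x = 143 ≠ 0.
Only singular point on the grid: (-3, 1).
Classify: substitute x = -3 + u, y = 1 + v and expand: f = u**3 - u*v**2 + 2*v**3 + v**2.
No constant or linear terms (consistent with a singular point). Quadratic part: v**2. Cubic part: u**3 - u*v**2 + 2*v**3.
The quadratic part v**2 is a perfect square, so there is a single (double) tangent line v = 0, i.e. y = 1. Restricting the cubic part to that line (v = 0) leaves u**3 ≠ 0, so f is not divisible by v and the branch is v² ≈ -u**3 to lowest order — this is a cusp.
Classification: cusp.


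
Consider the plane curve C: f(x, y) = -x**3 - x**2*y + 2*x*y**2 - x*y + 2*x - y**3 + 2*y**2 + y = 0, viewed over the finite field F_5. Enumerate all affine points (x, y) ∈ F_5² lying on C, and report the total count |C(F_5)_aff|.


Affine F_5-points: {(0, 0), (3, 1), (4, 3)}; count = 3.

For each of the 25 pairs (x, y) ∈ F_5², evaluate f(x, y) mod 5. Record the zeros.
  x = 0: [0↦0, 1↦2, 2↦2, 3↦4, 4↦2]  zeros at y ∈ {0}
  x = 1: [0↦1, 1↦3, 2↦2, 3↦2, 4↦2]  zeros at y ∈ ∅
  x = 2: [0↦1, 1↦1, 2↦2, 3↦3, 4↦3]  zeros at y ∈ ∅
  x = 3: [0↦4, 1↦0, 2↦1, 3↦1, 4↦4]  zeros at y ∈ {1}
  x = 4: [0↦4, 1↦4, 2↦3, 3↦0, 4↦4]  zeros at y ∈ {3}
Collecting zeros: affine points = {(0, 0), (3, 1), (4, 3)}.
Total count |C(F_5)_aff| = 3.


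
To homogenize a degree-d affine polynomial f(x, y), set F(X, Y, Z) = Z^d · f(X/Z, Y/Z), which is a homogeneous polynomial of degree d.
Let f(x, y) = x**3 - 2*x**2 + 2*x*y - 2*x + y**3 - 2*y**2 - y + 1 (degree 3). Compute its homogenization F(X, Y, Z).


F(X, Y, Z) = X**3 - 2*X**2*Z + 2*X*Y*Z - 2*X*Z**2 + Y**3 - 2*Y**2*Z - Y*Z**2 + Z**3

deg(f) = 3.
Substitute x = X/Z, y = Y/Z into f, then multiply by Z^3.
  monomial 1·x^3·y^0 ↦ 1·X^3·Y^0·Z^0.
  monomial -2·x^2·y^0 ↦ -2·X^2·Y^0·Z^1.
  monomial 2·x^1·y^1 ↦ 2·X^1·Y^1·Z^1.
  monomial -2·x^1·y^0 ↦ -2·X^1·Y^0·Z^2.
  monomial 1·x^0·y^3 ↦ 1·X^0·Y^3·Z^0.
  monomial -2·x^0·y^2 ↦ -2·X^0·Y^2·Z^1.
  monomial -1·x^0·y^1 ↦ -1·X^0·Y^1·Z^2.
  monomial 1·x^0·y^0 ↦ 1·X^0·Y^0·Z^3.
Collecting: F(X, Y, Z) = X**3 - 2*X**2*Z + 2*X*Y*Z - 2*X*Z**2 + Y**3 - 2*Y**2*Z - Y*Z**2 + Z**3.


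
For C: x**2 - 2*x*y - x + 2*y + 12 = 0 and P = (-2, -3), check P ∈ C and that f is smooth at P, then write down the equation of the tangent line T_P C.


Tangent line at P: x + 6*y + 20 = 0.

Step 1: f(-2, -3) = 0, so P lies on C.
Step 2: partial derivatives
  f_x(x, y) = 2*x - 2*y - 1, f_y(x, y) = 2 - 2*x.
  f_x(P) = 1, f_y(P) = 6 (gradient nonzero, so P is smooth).
Step 3: tangent line at P: 1·(x − -2) + 6·(y − -3) = 0.
Expanding: x + 6*y + 20 = 0.


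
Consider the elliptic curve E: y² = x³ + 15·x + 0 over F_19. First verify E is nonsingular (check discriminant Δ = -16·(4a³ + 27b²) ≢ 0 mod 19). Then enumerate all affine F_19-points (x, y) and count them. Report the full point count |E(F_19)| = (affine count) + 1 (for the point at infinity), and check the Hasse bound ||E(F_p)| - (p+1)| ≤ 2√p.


Affine points = {(0, 0), (1, 4), (1, 15), (2, 0), (7, 7), (7, 12), (8, 9), (8, 10), (9, 3), (9, 16), (13, 6), (13, 13), (14, 3), (14, 16), (15, 3), (15, 16), (16, 2), (16, 17), (17, 0)}; affine count = 19; |E(F_19)| = 20.

Discriminant check: Δ ∝ 4a³ + 27b² = 4·15³ + 27·0² = 4·3375 + 27·0 ≡ 10 (mod 19). Nonzero ⇒ E is nonsingular.
For each x ∈ F_19, compute rhs = x³ + 15·x + 0 mod 19, then count y ∈ F_19 with y² ≡ rhs.
  x = 0: rhs = 0, matching y values: 0 (1 points).
  x = 1: rhs = 16, matching y values: 4, 15 (2 points).
  x = 2: rhs = 0, matching y values: 0 (1 points).
  x = 3: rhs = 15, matching y values: none (0 points).
  x = 4: rhs = 10, matching y values: none (0 points).
  x = 5: rhs = 10, matching y values: none (0 points).
  x = 6: rhs = 2, matching y values: none (0 points).
  x = 7: rhs = 11, matching y values: 7, 12 (2 points).
  x = 8: rhs = 5, matching y values: 9, 10 (2 points).
  x = 9: rhs = 9, matching y values: 3, 16 (2 points).
  x = 10: rhs = 10, matching y values: none (0 points).
  x = 11: rhs = 14, matching y values: none (0 points).
  x = 12: rhs = 8, matching y values: none (0 points).
  x = 13: rhs = 17, matching y values: 6, 13 (2 points).
  x = 14: rhs = 9, matching y values: 3, 16 (2 points).
  x = 15: rhs = 9, matching y values: 3, 16 (2 points).
  x = 16: rhs = 4, matching y values: 2, 17 (2 points).
  x = 17: rhs = 0, matching y values: 0 (1 points).
  x = 18: rhs = 3, matching y values: none (0 points).
Total affine count: 19.
Full point count |E(F_19)| = 19 + 1 = 20.
Hasse bound: |20 − (19+1)| = |0| = 0 ≤ 2√19 ≈ 8.7178 ✓.
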